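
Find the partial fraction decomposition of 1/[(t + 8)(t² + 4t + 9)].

Cover-up at t = -8: P = 1/((-8)² + 4·(-8) + 9) = 1/41. Then Q = -P = -1/41, R = -P·(4 - 8) = 4/41
Result: (1/41)/(t + 8) - ((1/41)t - 4/41)/(t² + 4t + 9)


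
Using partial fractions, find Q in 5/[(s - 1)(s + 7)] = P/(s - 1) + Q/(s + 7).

Cover-up at s = -7: Q = 5/(-7 - 1) = -5/8


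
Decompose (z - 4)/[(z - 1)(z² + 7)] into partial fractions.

At z=1: A = (1·1 - 4)/(1² + 7) = -3/8. B = -A = 3/8, C = 1 - 1·A = 11/8
Result: (-3/8)/(z - 1) + ((3/8)z + 11/8)/(z² + 7)


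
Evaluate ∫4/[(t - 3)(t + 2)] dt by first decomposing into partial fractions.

Decompose: 4/[(t - 3)(t + 2)] = (4/5)/(t - 3) - (4/5)/(t + 2). Integrate each term: (4/5) ln|(t - 3)| - (4/5) ln|(t + 2)| + C


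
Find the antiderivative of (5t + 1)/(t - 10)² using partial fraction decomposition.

Decompose: α = 5, β = 5·10 + 1 = 51, so (5t + 1)/(t - 10)² = 5/(t - 10) + 51/(t - 10)². Integrate: ∫ α/(t - 10) dt = 5 ln|(t - 10)|; ∫ β/(t - 10)² dt = -51/(t - 10). Sum: 5 ln|(t - 10)| - 51/(t - 10) + C


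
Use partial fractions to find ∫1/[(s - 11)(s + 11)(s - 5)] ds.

Cover-up: α = 1/132, β = 1/352, γ = -1/96. Decomposition: (1/132)/(s - 11) + (1/352)/(s + 11) - (1/96)/(s - 5). Integrate each term: (1/132) ln|(s - 11)| + (1/352) ln|(s + 11)| - (1/96) ln|(s - 5)| + C


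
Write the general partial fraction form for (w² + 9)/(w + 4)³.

Repeated linear factor (power 3): α/(w + 4) + β/(w + 4)² + γ/(w + 4)³


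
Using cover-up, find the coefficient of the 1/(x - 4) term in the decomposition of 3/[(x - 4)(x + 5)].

Cover (x - 4), set x=4: 3/((x + 5) at x=4) = 3/(9) = 1/3


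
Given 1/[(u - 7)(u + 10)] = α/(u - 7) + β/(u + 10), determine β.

Cover-up at u = -10: β = 1/(-10 - 7) = -1/17


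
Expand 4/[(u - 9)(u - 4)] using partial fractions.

4/(u - 9)(u - 4) = α/(u - 9) + β/(u - 4). α = 4/(9 - 4) = 4/5, β = 4/(4 - 9) = -4/5
Result: (4/5)/(u - 9) - (4/5)/(u - 4)


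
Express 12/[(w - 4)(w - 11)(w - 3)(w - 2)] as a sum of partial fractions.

Using Heaviside cover-up: (-6/7)/(w - 4) + (1/42)/(w - 11) + (3/2)/(w - 3) - (2/3)/(w - 2)


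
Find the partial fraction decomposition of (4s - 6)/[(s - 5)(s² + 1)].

At s=5: A = (4·5 - 6)/(5² + 1) = 7/13. B = -A = -7/13, C = 4 - 5·A = 17/13
Result: (7/13)/(s - 5) - ((7/13)s - 17/13)/(s² + 1)


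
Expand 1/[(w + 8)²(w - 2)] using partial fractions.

Cover-up at w=2: C = 1/(2 + 8)² = 1/100. Cover-up at w=-8: B = 1/(-8 - 2) = -1/10. Comparing w² coeff: A = -C = -1/100
Result: (-1/100)/(w + 8) - (1/10)/(w + 8)² + (1/100)/(w - 2)


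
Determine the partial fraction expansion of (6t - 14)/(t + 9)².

(6t - 14) = A(t + 9) + B. At t = -9: B = 6·(-9) - 14 = -68. Coeff of t: A = 6
Result: 6/(t + 9) - 68/(t + 9)²


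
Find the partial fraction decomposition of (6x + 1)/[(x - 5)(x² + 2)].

At x=5: P = (6·5 + 1)/(5² + 2) = 31/27. Q = -P = -31/27, R = 6 - 5·P = 7/27
Result: (31/27)/(x - 5) - ((31/27)x - 7/27)/(x² + 2)


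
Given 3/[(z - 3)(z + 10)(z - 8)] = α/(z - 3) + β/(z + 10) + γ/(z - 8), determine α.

Cover-up at z = 3: α = 3/[(3 + 10)(3 - 8)] = 3/[(13)(-5)] = -3/65


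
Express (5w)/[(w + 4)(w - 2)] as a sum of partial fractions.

At w=-4: A = (5·(-4) + 0)/(-4 - 2) = 10/3. At w=2: B = (5·2 + 0)/(2 + 4) = 5/3
Result: (10/3)/(w + 4) + (5/3)/(w - 2)


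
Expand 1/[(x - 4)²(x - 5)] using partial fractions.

Cover-up at x=5: C = 1/(5 - 4)² = 1. Cover-up at x=4: B = 1/(4 - 5) = -1. Comparing x² coeff: A = -C = -1
Result: -1/(x - 4) - 1/(x - 4)² + 1/(x - 5)


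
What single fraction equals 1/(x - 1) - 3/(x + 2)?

Common denominator (x - 1)(x + 2). Numerator: 1(x + 2) - 3(x - 1) = (x + 2) - (3x - 3) = -2x + 5
Result: (-2x + 5)/[(x - 1)(x + 2)]


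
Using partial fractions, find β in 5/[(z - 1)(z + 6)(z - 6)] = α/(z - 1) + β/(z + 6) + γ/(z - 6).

Cover-up at z = -6: β = 5/[(-6 - 1)(-6 - 6)] = 5/[(-7)(-12)] = 5/84


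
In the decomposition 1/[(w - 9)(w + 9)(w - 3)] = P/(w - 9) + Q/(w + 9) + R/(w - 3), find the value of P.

Cover-up at w = 9: P = 1/[(9 + 9)(9 - 3)] = 1/[(18)(6)] = 1/108


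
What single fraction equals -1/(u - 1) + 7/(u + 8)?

Common denominator (u - 1)(u + 8). Numerator: -1(u + 8) + 7(u - 1) = (-u - 8) + (7u - 7) = 6u - 15
Result: (6u - 15)/[(u - 1)(u + 8)]


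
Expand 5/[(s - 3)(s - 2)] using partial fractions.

5/(s - 3)(s - 2) = P/(s - 3) + Q/(s - 2). P = 5/(3 - 2) = 5, Q = 5/(2 - 3) = -5
Result: 5/(s - 3) - 5/(s - 2)


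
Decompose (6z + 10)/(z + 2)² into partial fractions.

(6z + 10) = P(z + 2) + Q. At z = -2: Q = 6·(-2) + 10 = -2. Coeff of z: P = 6
Result: 6/(z + 2) - 2/(z + 2)²


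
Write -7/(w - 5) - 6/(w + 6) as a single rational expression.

Common denominator (w - 5)(w + 6). Numerator: -7(w + 6) - 6(w - 5) = (-7w - 42) - (6w - 30) = -13w - 12
Result: (-13w - 12)/[(w - 5)(w + 6)]


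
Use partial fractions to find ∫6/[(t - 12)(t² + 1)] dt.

Cover-up at t=12: P = 6/(12²+1) = 6/145. Coeff matching: Q = -6/145, R = -72/145. Decomposition: (6/145)/(t - 12) - ((6/145)t + 72/145)/(t² + 1). Integrate: linear → ln, quadratic → (1/2)ln + arctan: (6/145) ln|(t - 12)| - (3/145) ln(t² + 1) - (72/145) arctan(t) + C


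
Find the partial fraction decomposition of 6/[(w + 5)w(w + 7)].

Using cover-up method: P = -3/5, Q = 6/35, R = 3/7
Result: (-3/5)/(w + 5) + (6/35)/w + (3/7)/(w + 7)


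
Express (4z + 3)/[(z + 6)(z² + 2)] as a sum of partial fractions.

At z=-6: α = (4·(-6) + 3)/((-6)² + 2) = -21/38. β = -α = 21/38, γ = 4 - (-6)·α = 13/19
Result: (-21/38)/(z + 6) + ((21/38)z + 13/19)/(z² + 2)


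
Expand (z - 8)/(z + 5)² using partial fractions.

(z - 8) = α(z + 5) + β. At z = -5: β = 1·(-5) - 8 = -13. Coeff of z: α = 1
Result: 1/(z + 5) - 13/(z + 5)²


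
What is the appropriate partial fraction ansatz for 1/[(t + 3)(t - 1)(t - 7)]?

Three distinct linear factors: A/(t + 3) + B/(t - 1) + C/(t - 7)


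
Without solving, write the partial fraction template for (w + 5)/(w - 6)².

Repeated linear factor: A/(w - 6) + B/(w - 6)²


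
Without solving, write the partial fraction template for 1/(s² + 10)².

Repeated quadratic factor: (Ps + Q)/(s² + 10) + (Rs + S)/(s² + 10)²


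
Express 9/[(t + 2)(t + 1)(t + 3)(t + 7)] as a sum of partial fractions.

Using Heaviside cover-up: (-9/5)/(t + 2) + (3/4)/(t + 1) + (9/8)/(t + 3) - (3/40)/(t + 7)


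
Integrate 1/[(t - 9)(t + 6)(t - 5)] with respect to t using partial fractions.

Cover-up: α = 1/60, β = 1/165, γ = -1/44. Decomposition: (1/60)/(t - 9) + (1/165)/(t + 6) - (1/44)/(t - 5). Integrate each term: (1/60) ln|(t - 9)| + (1/165) ln|(t + 6)| - (1/44) ln|(t - 5)| + C


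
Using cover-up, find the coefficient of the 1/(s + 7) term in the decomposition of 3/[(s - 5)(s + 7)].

Cover (s + 7), set s=-7: 3/((s - 5) at s=-7) = 3/(-12) = -1/4


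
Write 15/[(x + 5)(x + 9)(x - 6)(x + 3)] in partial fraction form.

Using Heaviside cover-up: (15/88)/(x + 5) - (1/24)/(x + 9) + (1/99)/(x - 6) - (5/36)/(x + 3)


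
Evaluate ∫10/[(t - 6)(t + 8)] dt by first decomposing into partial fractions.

Decompose: 10/[(t - 6)(t + 8)] = (5/7)/(t - 6) - (5/7)/(t + 8). Integrate each term: (5/7) ln|(t - 6)| - (5/7) ln|(t + 8)| + C


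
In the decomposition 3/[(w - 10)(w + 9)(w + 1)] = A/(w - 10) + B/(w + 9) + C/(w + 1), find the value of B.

Cover-up at w = -9: B = 3/[(-9 - 10)(-9 + 1)] = 3/[(-19)(-8)] = 3/152


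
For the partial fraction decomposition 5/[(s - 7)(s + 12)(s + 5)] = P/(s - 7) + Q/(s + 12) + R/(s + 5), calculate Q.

Cover-up at s = -12: Q = 5/[(-12 - 7)(-12 + 5)] = 5/[(-19)(-7)] = 5/133


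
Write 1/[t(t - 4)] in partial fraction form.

1/t(t - 4) = α/t + β/(t - 4). α = 1/(0 - 4) = -1/4, β = 1/(4 - 0) = 1/4
Result: (-1/4)/t + (1/4)/(t - 4)


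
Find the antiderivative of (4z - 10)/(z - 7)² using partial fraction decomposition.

Decompose: P = 4, Q = 4·7 - 10 = 18, so (4z - 10)/(z - 7)² = 4/(z - 7) + 18/(z - 7)². Integrate: ∫ P/(z - 7) dz = 4 ln|(z - 7)|; ∫ Q/(z - 7)² dz = -18/(z - 7). Sum: 4 ln|(z - 7)| - 18/(z - 7) + C


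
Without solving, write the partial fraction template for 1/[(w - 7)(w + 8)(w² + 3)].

Two linear + quadratic: α/(w - 7) + β/(w + 8) + (γw + δ)/(w² + 3)


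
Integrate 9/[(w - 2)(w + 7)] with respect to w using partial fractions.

Decompose: 9/[(w - 2)(w + 7)] = 1/(w - 2) - 1/(w + 7). Integrate each term: ln|(w - 2)| - ln|(w + 7)| + C


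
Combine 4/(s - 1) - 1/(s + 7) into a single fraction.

Common denominator (s - 1)(s + 7). Numerator: 4(s + 7) - 1(s - 1) = (4s + 28) - (s - 1) = 3s + 29
Result: (3s + 29)/[(s - 1)(s + 7)]


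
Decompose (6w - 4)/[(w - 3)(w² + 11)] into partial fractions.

At w=3: α = (6·3 - 4)/(3² + 11) = 7/10. β = -α = -7/10, γ = 6 - 3·α = 39/10
Result: (7/10)/(w - 3) - ((7/10)w - 39/10)/(w² + 11)


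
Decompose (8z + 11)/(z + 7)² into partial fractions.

(8z + 11) = A(z + 7) + B. At z = -7: B = 8·(-7) + 11 = -45. Coeff of z: A = 8
Result: 8/(z + 7) - 45/(z + 7)²


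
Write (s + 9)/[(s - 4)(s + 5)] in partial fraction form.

At s=4: P = (1·4 + 9)/(4 + 5) = 13/9. At s=-5: Q = (1·(-5) + 9)/(-5 - 4) = -4/9
Result: (13/9)/(s - 4) - (4/9)/(s + 5)


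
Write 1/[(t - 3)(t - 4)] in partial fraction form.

1/(t - 3)(t - 4) = P/(t - 3) + Q/(t - 4). P = 1/(3 - 4) = -1, Q = 1/(4 - 3) = 1
Result: -1/(t - 3) + 1/(t - 4)


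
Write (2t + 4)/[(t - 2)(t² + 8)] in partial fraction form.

At t=2: P = (2·2 + 4)/(2² + 8) = 2/3. Q = -P = -2/3, R = 2 - 2·P = 2/3
Result: (2/3)/(t - 2) - ((2/3)t - 2/3)/(t² + 8)


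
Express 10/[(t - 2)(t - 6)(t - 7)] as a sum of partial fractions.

Using cover-up method: A = 1/2, B = -5/2, C = 2
Result: (1/2)/(t - 2) - (5/2)/(t - 6) + 2/(t - 7)


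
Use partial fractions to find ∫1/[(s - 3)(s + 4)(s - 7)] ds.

Cover-up: P = -1/28, Q = 1/77, R = 1/44. Decomposition: (-1/28)/(s - 3) + (1/77)/(s + 4) + (1/44)/(s - 7). Integrate each term: (-1/28) ln|(s - 3)| + (1/77) ln|(s + 4)| + (1/44) ln|(s - 7)| + C


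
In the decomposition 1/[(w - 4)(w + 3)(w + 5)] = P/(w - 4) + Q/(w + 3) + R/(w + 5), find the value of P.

Cover-up at w = 4: P = 1/[(4 + 3)(4 + 5)] = 1/[(7)(9)] = 1/63


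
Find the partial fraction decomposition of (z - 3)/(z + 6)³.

(z - 3) = α(z + 6)² + β(z + 6) + γ. At z = -6: γ = 1·(-6) - 3 = -9. Coefficients: α = 0, β = 1
Result: 1/(z + 6)² - 9/(z + 6)³


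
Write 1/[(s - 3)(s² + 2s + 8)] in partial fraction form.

Cover-up at s = 3: α = 1/(3² + 2·3 + 8) = 1/23. Then β = -α = -1/23, γ = -α·(2 + 3) = -5/23
Result: (1/23)/(s - 3) - ((1/23)s + 5/23)/(s² + 2s + 8)


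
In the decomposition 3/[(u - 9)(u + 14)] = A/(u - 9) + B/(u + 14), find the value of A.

Cover-up at u = 9: A = 3/(9 + 14) = 3/23


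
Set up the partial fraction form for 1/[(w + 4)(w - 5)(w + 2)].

Three distinct linear factors: A/(w + 4) + B/(w - 5) + C/(w + 2)


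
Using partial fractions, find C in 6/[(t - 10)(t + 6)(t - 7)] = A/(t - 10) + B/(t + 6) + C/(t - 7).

Cover-up at t = 7: C = 6/[(7 - 10)(7 + 6)] = 6/[(-3)(13)] = -6/39 = -2/13


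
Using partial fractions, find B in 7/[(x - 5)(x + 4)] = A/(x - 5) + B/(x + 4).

Cover-up at x = -4: B = 7/(-4 - 5) = -7/9


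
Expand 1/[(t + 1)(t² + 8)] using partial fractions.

Cover-up at t = -1: P = 1/((-1)² + 8) = 1/9. Then Q = -P = -1/9, R = -P·(0 - 1) = 1/9
Result: (1/9)/(t + 1) - ((1/9)t - 1/9)/(t² + 8)


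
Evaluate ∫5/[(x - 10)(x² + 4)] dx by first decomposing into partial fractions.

Cover-up at x=10: α = 5/(10²+4) = 5/104. Coeff matching: β = -5/104, γ = -25/52. Decomposition: (5/104)/(x - 10) - ((5/104)x + 25/52)/(x² + 4). Integrate: linear → ln, quadratic → (1/2)ln + arctan: (5/104) ln|(x - 10)| - (5/208) ln(x² + 4) - (25/104) arctan(x/2) + C


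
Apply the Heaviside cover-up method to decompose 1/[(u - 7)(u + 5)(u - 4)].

Cover (u - 7), u=7: P = 1/[(7 + 5)(7 - 4)] = 1/36. Cover (u + 5), u=-5: Q = 1/[(-5 - 7)(-5 - 4)] = 1/108. Cover (u - 4), u=4: R = 1/[(4 - 7)(4 + 5)] = -1/27.
Result: (1/36)/(u - 7) + (1/108)/(u + 5) - (1/27)/(u - 4)


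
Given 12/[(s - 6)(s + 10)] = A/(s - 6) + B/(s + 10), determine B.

Cover-up at s = -10: B = 12/(-10 - 6) = -12/16 = -3/4


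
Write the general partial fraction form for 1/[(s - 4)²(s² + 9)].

Repeated linear + quadratic: P/(s - 4) + Q/(s - 4)² + (Rs + S)/(s² + 9)


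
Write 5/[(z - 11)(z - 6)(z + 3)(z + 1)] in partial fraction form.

Using Heaviside cover-up: (1/168)/(z - 11) - (1/63)/(z - 6) - (5/252)/(z + 3) + (5/168)/(z + 1)


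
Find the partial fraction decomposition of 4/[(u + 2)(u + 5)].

4/(u + 2)(u + 5) = α/(u + 2) + β/(u + 5). α = 4/(-2 + 5) = 4/3, β = 4/(-5 + 2) = -4/3
Result: (4/3)/(u + 2) - (4/3)/(u + 5)


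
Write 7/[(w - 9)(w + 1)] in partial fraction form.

7/(w - 9)(w + 1) = α/(w - 9) + β/(w + 1). α = 7/(9 + 1) = 7/10, β = 7/(-1 - 9) = -7/10
Result: (7/10)/(w - 9) - (7/10)/(w + 1)


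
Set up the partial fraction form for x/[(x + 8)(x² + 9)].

Linear + irreducible quadratic: A/(x + 8) + (Bx + C)/(x² + 9)


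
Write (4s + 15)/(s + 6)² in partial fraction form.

(4s + 15) = P(s + 6) + Q. At s = -6: Q = 4·(-6) + 15 = -9. Coeff of s: P = 4
Result: 4/(s + 6) - 9/(s + 6)²


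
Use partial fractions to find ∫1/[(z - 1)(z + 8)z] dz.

Cover-up: P = 1/9, Q = 1/72, R = -1/8. Decomposition: (1/9)/(z - 1) + (1/72)/(z + 8) - (1/8)/z. Integrate each term: (1/9) ln|(z - 1)| + (1/72) ln|(z + 8)| - (1/8) ln|z| + C


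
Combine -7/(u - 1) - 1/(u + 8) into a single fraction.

Common denominator (u - 1)(u + 8). Numerator: -7(u + 8) - 1(u - 1) = (-7u - 56) - (u - 1) = -8u - 55
Result: (-8u - 55)/[(u - 1)(u + 8)]


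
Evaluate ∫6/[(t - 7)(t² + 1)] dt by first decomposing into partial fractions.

Cover-up at t=7: P = 6/(7²+1) = 3/25. Coeff matching: Q = -3/25, R = -21/25. Decomposition: (3/25)/(t - 7) - ((3/25)t + 21/25)/(t² + 1). Integrate: linear → ln, quadratic → (1/2)ln + arctan: (3/25) ln|(t - 7)| - (3/50) ln(t² + 1) - (21/25) arctan(t) + C


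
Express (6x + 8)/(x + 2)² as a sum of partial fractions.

(6x + 8) = A(x + 2) + B. At x = -2: B = 6·(-2) + 8 = -4. Coeff of x: A = 6
Result: 6/(x + 2) - 4/(x + 2)²


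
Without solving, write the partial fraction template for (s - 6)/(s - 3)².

Repeated linear factor: P/(s - 3) + Q/(s - 3)²


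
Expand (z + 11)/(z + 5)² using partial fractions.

(z + 11) = α(z + 5) + β. At z = -5: β = 1·(-5) + 11 = 6. Coeff of z: α = 1
Result: 1/(z + 5) + 6/(z + 5)²


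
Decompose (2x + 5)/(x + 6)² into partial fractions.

(2x + 5) = P(x + 6) + Q. At x = -6: Q = 2·(-6) + 5 = -7. Coeff of x: P = 2
Result: 2/(x + 6) - 7/(x + 6)²


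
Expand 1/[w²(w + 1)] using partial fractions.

Cover-up at w=-1: γ = 1/(-1 - 0)² = 1. Cover-up at w=0: β = 1/(0 + 1) = 1. Comparing w² coeff: α = -γ = -1
Result: -1/w + 1/w² + 1/(w + 1)


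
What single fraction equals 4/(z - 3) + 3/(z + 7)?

Common denominator (z - 3)(z + 7). Numerator: 4(z + 7) + 3(z - 3) = (4z + 28) + (3z - 9) = 7z + 19
Result: (7z + 19)/[(z - 3)(z + 7)]


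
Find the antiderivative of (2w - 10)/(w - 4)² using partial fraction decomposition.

Decompose: A = 2, B = 2·4 - 10 = -2, so (2w - 10)/(w - 4)² = 2/(w - 4) - 2/(w - 4)². Integrate: ∫ A/(w - 4) dw = 2 ln|(w - 4)|; ∫ B/(w - 4)² dw = 2/(w - 4). Sum: 2 ln|(w - 4)| + 2/(w - 4) + C


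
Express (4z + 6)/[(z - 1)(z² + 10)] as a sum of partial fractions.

At z=1: P = (4·1 + 6)/(1² + 10) = 10/11. Q = -P = -10/11, R = 4 - 1·P = 34/11
Result: (10/11)/(z - 1) - ((10/11)z - 34/11)/(z² + 10)


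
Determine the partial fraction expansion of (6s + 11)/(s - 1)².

(6s + 11) = A(s - 1) + B. At s = 1: B = 6·1 + 11 = 17. Coeff of s: A = 6
Result: 6/(s - 1) + 17/(s - 1)²


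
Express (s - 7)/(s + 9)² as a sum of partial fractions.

(s - 7) = α(s + 9) + β. At s = -9: β = 1·(-9) - 7 = -16. Coeff of s: α = 1
Result: 1/(s + 9) - 16/(s + 9)²


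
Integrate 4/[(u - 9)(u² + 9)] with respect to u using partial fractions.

Cover-up at u=9: α = 4/(9²+9) = 2/45. Coeff matching: β = -2/45, γ = -2/5. Decomposition: (2/45)/(u - 9) - ((2/45)u + 2/5)/(u² + 9). Integrate: linear → ln, quadratic → (1/2)ln + arctan: (2/45) ln|(u - 9)| - (1/45) ln(u² + 9) - (2/15) arctan(u/3) + C


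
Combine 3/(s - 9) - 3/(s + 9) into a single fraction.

Common denominator (s - 9)(s + 9). Numerator: 3(s + 9) - 3(s - 9) = (3s + 27) - (3s - 27) = 54
Result: (54)/[(s - 9)(s + 9)]


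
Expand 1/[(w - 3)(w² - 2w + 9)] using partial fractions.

Cover-up at w = 3: P = 1/(3² - 2·3 + 9) = 1/12. Then Q = -P = -1/12, R = -P·(-2 + 3) = -1/12
Result: (1/12)/(w - 3) - ((1/12)w + 1/12)/(w² - 2w + 9)


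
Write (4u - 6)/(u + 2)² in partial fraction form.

(4u - 6) = P(u + 2) + Q. At u = -2: Q = 4·(-2) - 6 = -14. Coeff of u: P = 4
Result: 4/(u + 2) - 14/(u + 2)²


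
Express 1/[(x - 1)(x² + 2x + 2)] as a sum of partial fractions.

Cover-up at x = 1: α = 1/(1² + 2·1 + 2) = 1/5. Then β = -α = -1/5, γ = -α·(2 + 1) = -3/5
Result: (1/5)/(x - 1) - ((1/5)x + 3/5)/(x² + 2x + 2)


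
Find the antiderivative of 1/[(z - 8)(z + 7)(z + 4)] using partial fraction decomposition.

Cover-up: A = 1/180, B = 1/45, C = -1/36. Decomposition: (1/180)/(z - 8) + (1/45)/(z + 7) - (1/36)/(z + 4). Integrate each term: (1/180) ln|(z - 8)| + (1/45) ln|(z + 7)| - (1/36) ln|(z + 4)| + C


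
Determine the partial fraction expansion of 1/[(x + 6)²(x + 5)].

Cover-up at x=-5: γ = 1/(-5 + 6)² = 1. Cover-up at x=-6: β = 1/(-6 + 5) = -1. Comparing x² coeff: α = -γ = -1
Result: -1/(x + 6) - 1/(x + 6)² + 1/(x + 5)


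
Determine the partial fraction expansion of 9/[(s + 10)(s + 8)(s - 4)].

Using cover-up method: A = 9/28, B = -3/8, C = 3/56
Result: (9/28)/(s + 10) - (3/8)/(s + 8) + (3/56)/(s - 4)


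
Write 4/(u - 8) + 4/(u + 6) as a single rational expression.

Common denominator (u - 8)(u + 6). Numerator: 4(u + 6) + 4(u - 8) = (4u + 24) + (4u - 32) = 8u - 8
Result: (8u - 8)/[(u - 8)(u + 6)]


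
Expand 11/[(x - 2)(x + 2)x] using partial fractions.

Using cover-up method: P = 11/8, Q = 11/8, R = -11/4
Result: (11/8)/(x - 2) + (11/8)/(x + 2) - (11/4)/x


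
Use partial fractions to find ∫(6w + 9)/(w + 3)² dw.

Decompose: α = 6, β = 6·(-3) + 9 = -9, so (6w + 9)/(w + 3)² = 6/(w + 3) - 9/(w + 3)². Integrate: ∫ α/(w + 3) dw = 6 ln|(w + 3)|; ∫ β/(w + 3)² dw = 9/(w + 3). Sum: 6 ln|(w + 3)| + 9/(w + 3) + C


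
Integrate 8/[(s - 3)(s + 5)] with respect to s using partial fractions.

Decompose: 8/[(s - 3)(s + 5)] = 1/(s - 3) - 1/(s + 5). Integrate each term: ln|(s - 3)| - ln|(s + 5)| + C


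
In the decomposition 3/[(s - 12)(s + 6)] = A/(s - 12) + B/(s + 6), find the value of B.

Cover-up at s = -6: B = 3/(-6 - 12) = -3/18 = -1/6


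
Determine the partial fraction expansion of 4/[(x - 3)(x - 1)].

4/(x - 3)(x - 1) = α/(x - 3) + β/(x - 1). α = 4/(3 - 1) = 2, β = 4/(1 - 3) = -2
Result: 2/(x - 3) - 2/(x - 1)


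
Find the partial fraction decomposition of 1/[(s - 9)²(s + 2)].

Cover-up at s=-2: C = 1/(-2 - 9)² = 1/121. Cover-up at s=9: B = 1/(9 + 2) = 1/11. Comparing s² coeff: A = -C = -1/121
Result: (-1/121)/(s - 9) + (1/11)/(s - 9)² + (1/121)/(s + 2)


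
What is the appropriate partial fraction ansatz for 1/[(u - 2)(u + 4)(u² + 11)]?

Two linear + quadratic: P/(u - 2) + Q/(u + 4) + (Ru + S)/(u² + 11)


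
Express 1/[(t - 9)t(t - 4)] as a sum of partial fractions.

Using cover-up method: α = 1/45, β = 1/36, γ = -1/20
Result: (1/45)/(t - 9) + (1/36)/t - (1/20)/(t - 4)


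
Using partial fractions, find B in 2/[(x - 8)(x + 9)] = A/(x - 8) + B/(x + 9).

Cover-up at x = -9: B = 2/(-9 - 8) = -2/17


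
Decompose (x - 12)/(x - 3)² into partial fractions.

(x - 12) = α(x - 3) + β. At x = 3: β = 1·3 - 12 = -9. Coeff of x: α = 1
Result: 1/(x - 3) - 9/(x - 3)²


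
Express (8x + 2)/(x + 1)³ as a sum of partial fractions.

(8x + 2) = α(x + 1)² + β(x + 1) + γ. At x = -1: γ = 8·(-1) + 2 = -6. Coefficients: α = 0, β = 8
Result: 8/(x + 1)² - 6/(x + 1)³


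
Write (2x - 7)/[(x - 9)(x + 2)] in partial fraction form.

At x=9: α = (2·9 - 7)/(9 + 2) = 1. At x=-2: β = (2·(-2) - 7)/(-2 - 9) = 1
Result: 1/(x - 9) + 1/(x + 2)


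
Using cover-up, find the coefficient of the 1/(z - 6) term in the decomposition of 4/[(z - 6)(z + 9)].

Cover (z - 6), set z=6: 4/((z + 9) at z=6) = 4/(15) = 4/15


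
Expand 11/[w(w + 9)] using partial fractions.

11/w(w + 9) = P/w + Q/(w + 9). P = 11/(0 + 9) = 11/9, Q = 11/(-9 - 0) = -11/9
Result: (11/9)/w - (11/9)/(w + 9)


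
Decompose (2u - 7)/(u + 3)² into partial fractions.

(2u - 7) = A(u + 3) + B. At u = -3: B = 2·(-3) - 7 = -13. Coeff of u: A = 2
Result: 2/(u + 3) - 13/(u + 3)²


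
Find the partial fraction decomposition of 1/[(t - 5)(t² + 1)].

Cover-up at t = 5: P = 1/(5² + 1) = 1/26. Then Q = -P = -1/26, R = -P·(0 + 5) = -5/26
Result: (1/26)/(t - 5) - ((1/26)t + 5/26)/(t² + 1)


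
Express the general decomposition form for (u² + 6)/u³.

Repeated linear factor (power 3): A/u + B/u² + C/u³


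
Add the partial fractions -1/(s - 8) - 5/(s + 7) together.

Common denominator (s - 8)(s + 7). Numerator: -1(s + 7) - 5(s - 8) = (-s - 7) - (5s - 40) = -6s + 33
Result: (-6s + 33)/[(s - 8)(s + 7)]


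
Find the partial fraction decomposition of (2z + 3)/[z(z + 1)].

At z=0: P = (2·0 + 3)/(0 + 1) = 3. At z=-1: Q = (2·(-1) + 3)/(-1 - 0) = -1
Result: 3/z - 1/(z + 1)


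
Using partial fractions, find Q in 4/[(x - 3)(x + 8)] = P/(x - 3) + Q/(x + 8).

Cover-up at x = -8: Q = 4/(-8 - 3) = -4/11


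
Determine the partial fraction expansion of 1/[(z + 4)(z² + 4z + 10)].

Cover-up at z = -4: A = 1/((-4)² + 4·(-4) + 10) = 1/10. Then B = -A = -1/10, C = -A·(4 - 4) = 0
Result: (1/10)/(z + 4) - ((1/10)z)/(z² + 4z + 10)


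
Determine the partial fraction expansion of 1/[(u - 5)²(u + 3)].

Cover-up at u=-3: C = 1/(-3 - 5)² = 1/64. Cover-up at u=5: B = 1/(5 + 3) = 1/8. Comparing u² coeff: A = -C = -1/64
Result: (-1/64)/(u - 5) + (1/8)/(u - 5)² + (1/64)/(u + 3)


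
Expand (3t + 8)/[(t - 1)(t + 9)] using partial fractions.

At t=1: α = (3·1 + 8)/(1 + 9) = 11/10. At t=-9: β = (3·(-9) + 8)/(-9 - 1) = 19/10
Result: (11/10)/(t - 1) + (19/10)/(t + 9)


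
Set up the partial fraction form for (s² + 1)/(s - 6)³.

Repeated linear factor (power 3): A/(s - 6) + B/(s - 6)² + C/(s - 6)³


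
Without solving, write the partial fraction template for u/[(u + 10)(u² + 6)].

Linear + irreducible quadratic: P/(u + 10) + (Qu + R)/(u² + 6)


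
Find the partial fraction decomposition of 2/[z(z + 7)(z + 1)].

Using cover-up method: α = 2/7, β = 1/21, γ = -1/3
Result: (2/7)/z + (1/21)/(z + 7) - (1/3)/(z + 1)


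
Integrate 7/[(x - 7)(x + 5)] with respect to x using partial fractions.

Decompose: 7/[(x - 7)(x + 5)] = (7/12)/(x - 7) - (7/12)/(x + 5). Integrate each term: (7/12) ln|(x - 7)| - (7/12) ln|(x + 5)| + C


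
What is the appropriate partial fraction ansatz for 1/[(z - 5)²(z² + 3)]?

Repeated linear + quadratic: α/(z - 5) + β/(z - 5)² + (γz + δ)/(z² + 3)


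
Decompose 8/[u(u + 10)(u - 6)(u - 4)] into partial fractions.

Using Heaviside cover-up: (1/30)/u - (1/280)/(u + 10) + (1/24)/(u - 6) - (1/14)/(u - 4)


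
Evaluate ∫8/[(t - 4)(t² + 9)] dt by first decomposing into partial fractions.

Cover-up at t=4: A = 8/(4²+9) = 8/25. Coeff matching: B = -8/25, C = -32/25. Decomposition: (8/25)/(t - 4) - ((8/25)t + 32/25)/(t² + 9). Integrate: linear → ln, quadratic → (1/2)ln + arctan: (8/25) ln|(t - 4)| - (4/25) ln(t² + 9) - (32/75) arctan(t/3) + C


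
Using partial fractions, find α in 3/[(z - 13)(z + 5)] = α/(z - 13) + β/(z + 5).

Cover-up at z = 13: α = 3/(13 + 5) = 3/18 = 1/6


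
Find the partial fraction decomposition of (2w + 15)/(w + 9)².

(2w + 15) = A(w + 9) + B. At w = -9: B = 2·(-9) + 15 = -3. Coeff of w: A = 2
Result: 2/(w + 9) - 3/(w + 9)²


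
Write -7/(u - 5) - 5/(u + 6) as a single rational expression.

Common denominator (u - 5)(u + 6). Numerator: -7(u + 6) - 5(u - 5) = (-7u - 42) - (5u - 25) = -12u - 17
Result: (-12u - 17)/[(u - 5)(u + 6)]


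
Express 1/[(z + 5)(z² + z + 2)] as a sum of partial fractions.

Cover-up at z = -5: P = 1/((-5)² + 1·(-5) + 2) = 1/22. Then Q = -P = -1/22, R = -P·(1 - 5) = 2/11
Result: (1/22)/(z + 5) - ((1/22)z - 2/11)/(z² + z + 2)


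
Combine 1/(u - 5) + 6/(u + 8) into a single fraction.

Common denominator (u - 5)(u + 8). Numerator: 1(u + 8) + 6(u - 5) = (u + 8) + (6u - 30) = 7u - 22
Result: (7u - 22)/[(u - 5)(u + 8)]


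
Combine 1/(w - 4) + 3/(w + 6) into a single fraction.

Common denominator (w - 4)(w + 6). Numerator: 1(w + 6) + 3(w - 4) = (w + 6) + (3w - 12) = 4w - 6
Result: (4w - 6)/[(w - 4)(w + 6)]


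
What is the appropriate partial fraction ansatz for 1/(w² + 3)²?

Repeated quadratic factor: (αw + β)/(w² + 3) + (γw + δ)/(w² + 3)²


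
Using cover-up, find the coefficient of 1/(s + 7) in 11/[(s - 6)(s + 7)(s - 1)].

Cover (s + 7), set s=-7: 11/[(-7 - 6)(-7 - 1)] = 11/104


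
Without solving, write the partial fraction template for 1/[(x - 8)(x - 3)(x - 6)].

Three distinct linear factors: P/(x - 8) + Q/(x - 3) + R/(x - 6)


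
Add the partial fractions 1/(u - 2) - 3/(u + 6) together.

Common denominator (u - 2)(u + 6). Numerator: 1(u + 6) - 3(u - 2) = (u + 6) - (3u - 6) = -2u + 12
Result: (-2u + 12)/[(u - 2)(u + 6)]


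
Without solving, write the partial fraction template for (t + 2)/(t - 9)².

Repeated linear factor: A/(t - 9) + B/(t - 9)²


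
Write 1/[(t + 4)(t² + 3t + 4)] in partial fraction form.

Cover-up at t = -4: P = 1/((-4)² + 3·(-4) + 4) = 1/8. Then Q = -P = -1/8, R = -P·(3 - 4) = 1/8
Result: (1/8)/(t + 4) - ((1/8)t - 1/8)/(t² + 3t + 4)


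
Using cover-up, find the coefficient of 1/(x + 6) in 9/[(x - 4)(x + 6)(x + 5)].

Cover (x + 6), set x=-6: 9/[(-6 - 4)(-6 + 5)] = 9/10


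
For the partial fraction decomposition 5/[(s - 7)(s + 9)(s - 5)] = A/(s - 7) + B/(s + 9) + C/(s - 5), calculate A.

Cover-up at s = 7: A = 5/[(7 + 9)(7 - 5)] = 5/[(16)(2)] = 5/32


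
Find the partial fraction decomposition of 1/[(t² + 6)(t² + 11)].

Coefficient matching gives A = C = 0, B = 1/(11-6) = 1/5, D = -B = -1/5
Result: (1/5)/(t² + 6) - (1/5)/(t² + 11)


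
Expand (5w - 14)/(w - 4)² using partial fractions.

(5w - 14) = α(w - 4) + β. At w = 4: β = 5·4 - 14 = 6. Coeff of w: α = 5
Result: 5/(w - 4) + 6/(w - 4)²


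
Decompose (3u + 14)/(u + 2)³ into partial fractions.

(3u + 14) = α(u + 2)² + β(u + 2) + γ. At u = -2: γ = 3·(-2) + 14 = 8. Coefficients: α = 0, β = 3
Result: 3/(u + 2)² + 8/(u + 2)³


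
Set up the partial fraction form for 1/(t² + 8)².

Repeated quadratic factor: (Pt + Q)/(t² + 8) + (Rt + S)/(t² + 8)²


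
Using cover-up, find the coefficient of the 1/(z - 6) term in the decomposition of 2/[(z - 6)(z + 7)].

Cover (z - 6), set z=6: 2/((z + 7) at z=6) = 2/(13) = 2/13


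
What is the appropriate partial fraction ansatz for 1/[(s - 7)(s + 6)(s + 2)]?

Three distinct linear factors: A/(s - 7) + B/(s + 6) + C/(s + 2)


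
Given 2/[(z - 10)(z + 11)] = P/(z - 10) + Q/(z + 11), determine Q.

Cover-up at z = -11: Q = 2/(-11 - 10) = -2/21


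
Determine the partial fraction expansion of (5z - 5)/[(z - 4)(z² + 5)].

At z=4: P = (5·4 - 5)/(4² + 5) = 5/7. Q = -P = -5/7, R = 5 - 4·P = 15/7
Result: (5/7)/(z - 4) - ((5/7)z - 15/7)/(z² + 5)


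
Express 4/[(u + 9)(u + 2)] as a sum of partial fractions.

4/(u + 9)(u + 2) = α/(u + 9) + β/(u + 2). α = 4/(-9 + 2) = -4/7, β = 4/(-2 + 9) = 4/7
Result: (-4/7)/(u + 9) + (4/7)/(u + 2)


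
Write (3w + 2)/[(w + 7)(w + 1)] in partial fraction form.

At w=-7: α = (3·(-7) + 2)/(-7 + 1) = 19/6. At w=-1: β = (3·(-1) + 2)/(-1 + 7) = -1/6
Result: (19/6)/(w + 7) - (1/6)/(w + 1)


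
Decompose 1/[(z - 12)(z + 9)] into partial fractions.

1/(z - 12)(z + 9) = A/(z - 12) + B/(z + 9). A = 1/(12 + 9) = 1/21, B = 1/(-9 - 12) = -1/21
Result: (1/21)/(z - 12) - (1/21)/(z + 9)


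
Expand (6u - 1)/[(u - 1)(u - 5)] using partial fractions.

At u=1: P = (6·1 - 1)/(1 - 5) = -5/4. At u=5: Q = (6·5 - 1)/(5 - 1) = 29/4
Result: (-5/4)/(u - 1) + (29/4)/(u - 5)


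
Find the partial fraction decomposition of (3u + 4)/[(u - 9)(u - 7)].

At u=9: α = (3·9 + 4)/(9 - 7) = 31/2. At u=7: β = (3·7 + 4)/(7 - 9) = -25/2
Result: (31/2)/(u - 9) - (25/2)/(u - 7)


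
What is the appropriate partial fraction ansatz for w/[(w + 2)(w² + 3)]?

Linear + irreducible quadratic: P/(w + 2) + (Qw + R)/(w² + 3)


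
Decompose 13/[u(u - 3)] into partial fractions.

13/u(u - 3) = A/u + B/(u - 3). A = 13/(0 - 3) = -13/3, B = 13/(3 - 0) = 13/3
Result: (-13/3)/u + (13/3)/(u - 3)


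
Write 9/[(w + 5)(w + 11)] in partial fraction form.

9/(w + 5)(w + 11) = α/(w + 5) + β/(w + 11). α = 9/(-5 + 11) = 3/2, β = 9/(-11 + 5) = -3/2
Result: (3/2)/(w + 5) - (3/2)/(w + 11)


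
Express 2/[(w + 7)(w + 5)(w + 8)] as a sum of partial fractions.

Using cover-up method: α = -1, β = 1/3, γ = 2/3
Result: -1/(w + 7) + (1/3)/(w + 5) + (2/3)/(w + 8)


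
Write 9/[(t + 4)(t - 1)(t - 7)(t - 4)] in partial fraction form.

Using Heaviside cover-up: (-9/440)/(t + 4) + (1/10)/(t - 1) + (1/22)/(t - 7) - (1/8)/(t - 4)


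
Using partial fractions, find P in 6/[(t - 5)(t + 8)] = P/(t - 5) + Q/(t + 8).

Cover-up at t = 5: P = 6/(5 + 8) = 6/13


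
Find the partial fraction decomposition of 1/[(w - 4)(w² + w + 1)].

Cover-up at w = 4: α = 1/(4² + 1·4 + 1) = 1/21. Then β = -α = -1/21, γ = -α·(1 + 4) = -5/21
Result: (1/21)/(w - 4) - ((1/21)w + 5/21)/(w² + w + 1)


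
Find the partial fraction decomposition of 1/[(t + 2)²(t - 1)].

Cover-up at t=1: γ = 1/(1 + 2)² = 1/9. Cover-up at t=-2: β = 1/(-2 - 1) = -1/3. Comparing t² coeff: α = -γ = -1/9
Result: (-1/9)/(t + 2) - (1/3)/(t + 2)² + (1/9)/(t - 1)


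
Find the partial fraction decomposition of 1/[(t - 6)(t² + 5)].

Cover-up at t = 6: α = 1/(6² + 5) = 1/41. Then β = -α = -1/41, γ = -α·(0 + 6) = -6/41
Result: (1/41)/(t - 6) - ((1/41)t + 6/41)/(t² + 5)


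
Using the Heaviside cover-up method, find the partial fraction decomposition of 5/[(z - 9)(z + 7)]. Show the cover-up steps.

Cover (z - 9): set z=9, get A = 5/(9 + 7) = 5/16. Cover (z + 7): set z=-7, get B = 5/(-7 - 9) = -5/16.
Result: (5/16)/(z - 9) - (5/16)/(z + 7)


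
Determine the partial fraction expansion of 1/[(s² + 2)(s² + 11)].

Coefficient matching gives P = R = 0, Q = 1/(11-2) = 1/9, S = -Q = -1/9
Result: (1/9)/(s² + 2) - (1/9)/(s² + 11)


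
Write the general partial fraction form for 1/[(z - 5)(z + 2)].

Distinct linear factors: A/(z - 5) + B/(z + 2)


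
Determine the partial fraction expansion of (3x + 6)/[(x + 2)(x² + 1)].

At x=-2: P = (3·(-2) + 6)/((-2)² + 1) = 0. Q = -P = 0, R = 3 - (-2)·P = 3
Result: (3)/(x² + 1)


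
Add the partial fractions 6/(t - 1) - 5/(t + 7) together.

Common denominator (t - 1)(t + 7). Numerator: 6(t + 7) - 5(t - 1) = (6t + 42) - (5t - 5) = t + 47
Result: (t + 47)/[(t - 1)(t + 7)]


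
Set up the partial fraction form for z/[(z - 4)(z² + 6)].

Linear + irreducible quadratic: α/(z - 4) + (βz + γ)/(z² + 6)


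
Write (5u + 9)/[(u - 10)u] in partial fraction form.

At u=10: P = (5·10 + 9)/(10 - 0) = 59/10. At u=0: Q = (5·0 + 9)/(0 - 10) = -9/10
Result: (59/10)/(u - 10) - (9/10)/u


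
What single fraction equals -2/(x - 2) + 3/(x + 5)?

Common denominator (x - 2)(x + 5). Numerator: -2(x + 5) + 3(x - 2) = (-2x - 10) + (3x - 6) = x - 16
Result: (x - 16)/[(x - 2)(x + 5)]


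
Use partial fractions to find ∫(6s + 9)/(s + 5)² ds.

Decompose: A = 6, B = 6·(-5) + 9 = -21, so (6s + 9)/(s + 5)² = 6/(s + 5) - 21/(s + 5)². Integrate: ∫ A/(s + 5) ds = 6 ln|(s + 5)|; ∫ B/(s + 5)² ds = 21/(s + 5). Sum: 6 ln|(s + 5)| + 21/(s + 5) + C


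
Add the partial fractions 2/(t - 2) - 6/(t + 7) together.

Common denominator (t - 2)(t + 7). Numerator: 2(t + 7) - 6(t - 2) = (2t + 14) - (6t - 12) = -4t + 26
Result: (-4t + 26)/[(t - 2)(t + 7)]


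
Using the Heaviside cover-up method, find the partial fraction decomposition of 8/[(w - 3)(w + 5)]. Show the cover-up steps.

Cover (w - 3): set w=3, get P = 8/(3 + 5) = 1. Cover (w + 5): set w=-5, get Q = 8/(-5 - 3) = -1.
Result: 1/(w - 3) - 1/(w + 5)


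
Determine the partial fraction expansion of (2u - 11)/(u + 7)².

(2u - 11) = α(u + 7) + β. At u = -7: β = 2·(-7) - 11 = -25. Coeff of u: α = 2
Result: 2/(u + 7) - 25/(u + 7)²


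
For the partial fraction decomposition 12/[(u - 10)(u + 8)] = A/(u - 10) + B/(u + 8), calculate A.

Cover-up at u = 10: A = 12/(10 + 8) = 12/18 = 2/3


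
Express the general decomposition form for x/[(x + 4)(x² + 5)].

Linear + irreducible quadratic: α/(x + 4) + (βx + γ)/(x² + 5)


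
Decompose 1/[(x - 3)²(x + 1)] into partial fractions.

Cover-up at x=-1: C = 1/(-1 - 3)² = 1/16. Cover-up at x=3: B = 1/(3 + 1) = 1/4. Comparing x² coeff: A = -C = -1/16
Result: (-1/16)/(x - 3) + (1/4)/(x - 3)² + (1/16)/(x + 1)


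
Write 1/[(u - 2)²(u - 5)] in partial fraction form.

Cover-up at u=5: C = 1/(5 - 2)² = 1/9. Cover-up at u=2: B = 1/(2 - 5) = -1/3. Comparing u² coeff: A = -C = -1/9
Result: (-1/9)/(u - 2) - (1/3)/(u - 2)² + (1/9)/(u - 5)


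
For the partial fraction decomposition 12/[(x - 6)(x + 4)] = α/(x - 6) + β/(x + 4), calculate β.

Cover-up at x = -4: β = 12/(-4 - 6) = -12/10 = -6/5


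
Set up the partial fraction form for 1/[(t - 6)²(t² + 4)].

Repeated linear + quadratic: P/(t - 6) + Q/(t - 6)² + (Rt + S)/(t² + 4)


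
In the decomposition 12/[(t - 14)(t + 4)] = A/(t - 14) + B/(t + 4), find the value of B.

Cover-up at t = -4: B = 12/(-4 - 14) = -12/18 = -2/3


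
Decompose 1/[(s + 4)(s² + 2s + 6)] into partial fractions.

Cover-up at s = -4: P = 1/((-4)² + 2·(-4) + 6) = 1/14. Then Q = -P = -1/14, R = -P·(2 - 4) = 1/7
Result: (1/14)/(s + 4) - ((1/14)s - 1/7)/(s² + 2s + 6)


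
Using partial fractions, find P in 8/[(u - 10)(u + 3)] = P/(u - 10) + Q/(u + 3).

Cover-up at u = 10: P = 8/(10 + 3) = 8/13


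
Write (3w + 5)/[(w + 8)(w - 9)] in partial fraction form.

At w=-8: A = (3·(-8) + 5)/(-8 - 9) = 19/17. At w=9: B = (3·9 + 5)/(9 + 8) = 32/17
Result: (19/17)/(w + 8) + (32/17)/(w - 9)


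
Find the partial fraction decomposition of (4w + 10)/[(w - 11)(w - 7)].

At w=11: A = (4·11 + 10)/(11 - 7) = 27/2. At w=7: B = (4·7 + 10)/(7 - 11) = -19/2
Result: (27/2)/(w - 11) - (19/2)/(w - 7)


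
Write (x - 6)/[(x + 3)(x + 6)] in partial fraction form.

At x=-3: P = (1·(-3) - 6)/(-3 + 6) = -3. At x=-6: Q = (1·(-6) - 6)/(-6 + 3) = 4
Result: -3/(x + 3) + 4/(x + 6)


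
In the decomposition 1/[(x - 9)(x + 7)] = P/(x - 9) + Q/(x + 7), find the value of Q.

Cover-up at x = -7: Q = 1/(-7 - 9) = -1/16


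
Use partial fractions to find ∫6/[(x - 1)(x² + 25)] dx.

Cover-up at x=1: α = 6/(1²+25) = 3/13. Coeff matching: β = -3/13, γ = -3/13. Decomposition: (3/13)/(x - 1) - ((3/13)x + 3/13)/(x² + 25). Integrate: linear → ln, quadratic → (1/2)ln + arctan: (3/13) ln|(x - 1)| - (3/26) ln(x² + 25) - (3/65) arctan(x/5) + C


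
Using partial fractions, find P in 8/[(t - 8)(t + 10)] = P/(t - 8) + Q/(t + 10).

Cover-up at t = 8: P = 8/(8 + 10) = 8/18 = 4/9


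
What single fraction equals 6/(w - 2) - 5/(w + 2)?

Common denominator (w - 2)(w + 2). Numerator: 6(w + 2) - 5(w - 2) = (6w + 12) - (5w - 10) = w + 22
Result: (w + 22)/[(w - 2)(w + 2)]


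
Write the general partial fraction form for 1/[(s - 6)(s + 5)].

Distinct linear factors: P/(s - 6) + Q/(s + 5)


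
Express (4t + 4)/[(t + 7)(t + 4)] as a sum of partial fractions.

At t=-7: A = (4·(-7) + 4)/(-7 + 4) = 8. At t=-4: B = (4·(-4) + 4)/(-4 + 7) = -4
Result: 8/(t + 7) - 4/(t + 4)


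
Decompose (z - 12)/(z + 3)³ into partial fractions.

(z - 12) = A(z + 3)² + B(z + 3) + C. At z = -3: C = 1·(-3) - 12 = -15. Coefficients: A = 0, B = 1
Result: 1/(z + 3)² - 15/(z + 3)³


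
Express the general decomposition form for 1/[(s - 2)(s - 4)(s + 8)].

Three distinct linear factors: α/(s - 2) + β/(s - 4) + γ/(s + 8)


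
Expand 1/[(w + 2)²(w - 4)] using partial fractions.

Cover-up at w=4: γ = 1/(4 + 2)² = 1/36. Cover-up at w=-2: β = 1/(-2 - 4) = -1/6. Comparing w² coeff: α = -γ = -1/36
Result: (-1/36)/(w + 2) - (1/6)/(w + 2)² + (1/36)/(w - 4)


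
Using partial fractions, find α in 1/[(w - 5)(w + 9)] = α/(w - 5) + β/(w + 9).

Cover-up at w = 5: α = 1/(5 + 9) = 1/14


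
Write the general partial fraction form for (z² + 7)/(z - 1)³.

Repeated linear factor (power 3): P/(z - 1) + Q/(z - 1)² + R/(z - 1)³


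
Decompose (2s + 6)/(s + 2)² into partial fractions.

(2s + 6) = A(s + 2) + B. At s = -2: B = 2·(-2) + 6 = 2. Coeff of s: A = 2
Result: 2/(s + 2) + 2/(s + 2)²


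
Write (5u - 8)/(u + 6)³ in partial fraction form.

(5u - 8) = α(u + 6)² + β(u + 6) + γ. At u = -6: γ = 5·(-6) - 8 = -38. Coefficients: α = 0, β = 5
Result: 5/(u + 6)² - 38/(u + 6)³


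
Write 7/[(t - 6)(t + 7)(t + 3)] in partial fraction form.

Using cover-up method: A = 7/117, B = 7/52, C = -7/36
Result: (7/117)/(t - 6) + (7/52)/(t + 7) - (7/36)/(t + 3)


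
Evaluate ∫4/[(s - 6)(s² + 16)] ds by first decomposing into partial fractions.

Cover-up at s=6: P = 4/(6²+16) = 1/13. Coeff matching: Q = -1/13, R = -6/13. Decomposition: (1/13)/(s - 6) - ((1/13)s + 6/13)/(s² + 16). Integrate: linear → ln, quadratic → (1/2)ln + arctan: (1/13) ln|(s - 6)| - (1/26) ln(s² + 16) - (3/26) arctan(s/4) + C


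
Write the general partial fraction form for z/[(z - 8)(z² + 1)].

Linear + irreducible quadratic: A/(z - 8) + (Bz + C)/(z² + 1)


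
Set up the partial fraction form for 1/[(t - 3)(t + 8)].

Distinct linear factors: α/(t - 3) + β/(t + 8)


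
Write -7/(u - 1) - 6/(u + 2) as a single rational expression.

Common denominator (u - 1)(u + 2). Numerator: -7(u + 2) - 6(u - 1) = (-7u - 14) - (6u - 6) = -13u - 8
Result: (-13u - 8)/[(u - 1)(u + 2)]


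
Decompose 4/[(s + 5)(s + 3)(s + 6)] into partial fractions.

Using cover-up method: α = -2, β = 2/3, γ = 4/3
Result: -2/(s + 5) + (2/3)/(s + 3) + (4/3)/(s + 6)


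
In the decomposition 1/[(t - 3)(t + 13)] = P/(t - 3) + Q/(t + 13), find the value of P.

Cover-up at t = 3: P = 1/(3 + 13) = 1/16


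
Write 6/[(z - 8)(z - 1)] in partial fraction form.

6/(z - 8)(z - 1) = P/(z - 8) + Q/(z - 1). P = 6/(8 - 1) = 6/7, Q = 6/(1 - 8) = -6/7
Result: (6/7)/(z - 8) - (6/7)/(z - 1)


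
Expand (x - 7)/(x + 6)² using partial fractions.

(x - 7) = α(x + 6) + β. At x = -6: β = 1·(-6) - 7 = -13. Coeff of x: α = 1
Result: 1/(x + 6) - 13/(x + 6)²


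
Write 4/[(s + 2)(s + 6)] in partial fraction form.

4/(s + 2)(s + 6) = α/(s + 2) + β/(s + 6). α = 4/(-2 + 6) = 1, β = 4/(-6 + 2) = -1
Result: 1/(s + 2) - 1/(s + 6)


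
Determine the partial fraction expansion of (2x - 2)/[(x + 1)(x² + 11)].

At x=-1: A = (2·(-1) - 2)/((-1)² + 11) = -1/3. B = -A = 1/3, C = 2 - (-1)·A = 5/3
Result: (-1/3)/(x + 1) + ((1/3)x + 5/3)/(x² + 11)
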